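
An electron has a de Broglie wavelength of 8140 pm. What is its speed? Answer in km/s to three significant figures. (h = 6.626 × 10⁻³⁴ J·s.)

p = h/λ = 6.626 × 10⁻³⁴ / 8.140 × 10⁻⁹ = 8.140 × 10⁻²⁶ kg·m/s.
v = p/m = 8.140 × 10⁻²⁶ / 9.109 × 10⁻³¹ = 8.94 × 10⁴ m/s = 89.4 km/s.

v = 89.4 km/s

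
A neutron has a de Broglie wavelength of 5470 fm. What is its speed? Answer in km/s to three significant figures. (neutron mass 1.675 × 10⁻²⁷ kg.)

v = 72.3 km/s

p = h/λ = 6.626 × 10⁻³⁴ / 5.470 × 10⁻¹² = 1.211 × 10⁻²² kg·m/s.
v = p/m = 1.211 × 10⁻²² / 1.675 × 10⁻²⁷ = 7.23 × 10⁴ m/s = 72.3 km/s.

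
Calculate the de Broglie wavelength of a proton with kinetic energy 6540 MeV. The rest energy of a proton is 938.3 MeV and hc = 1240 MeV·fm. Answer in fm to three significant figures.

λ = 0.167 fm

Total energy E = KE + m₀c² = 6540 + 938.3 = 7478.3 MeV.
(pc)² = E² − (m₀c²)² = (7478.3)² − (938.3)² = 5.504 × 10⁷ MeV², so pc = 7419 MeV.
λ = hc/(pc) = 1240 MeV·fm / 7419 MeV = 0.167 fm.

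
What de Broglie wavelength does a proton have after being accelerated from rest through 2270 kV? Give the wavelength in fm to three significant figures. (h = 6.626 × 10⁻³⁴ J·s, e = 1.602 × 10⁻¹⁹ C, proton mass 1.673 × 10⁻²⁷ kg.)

λ = 19.0 fm

KE = eV = 1.602 × 10⁻¹⁹ × 2.270 × 10⁶ = 3.637 × 10⁻¹³ J.
p = √(2mKE) = √(2 × 1.673 × 10⁻²⁷ × 3.637 × 10⁻¹³) = 3.488 × 10⁻²⁰ kg·m/s.
λ = h/p = 6.626 × 10⁻³⁴ / 3.488 × 10⁻²⁰ = 1.90 × 10⁻¹⁴ m = 19.0 fm.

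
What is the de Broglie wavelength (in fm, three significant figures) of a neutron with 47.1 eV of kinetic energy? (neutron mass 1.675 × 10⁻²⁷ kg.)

λ = 4170 fm

KE = 47.1 eV = 7.545 × 10⁻¹⁸ J.
p = √(2mKE) = √(2 × 1.675 × 10⁻²⁷ × 7.545 × 10⁻¹⁸) = 1.590 × 10⁻²² kg·m/s.
λ = h/p = 6.626 × 10⁻³⁴ / 1.590 × 10⁻²² = 4.17 × 10⁻¹² m = 4170 fm.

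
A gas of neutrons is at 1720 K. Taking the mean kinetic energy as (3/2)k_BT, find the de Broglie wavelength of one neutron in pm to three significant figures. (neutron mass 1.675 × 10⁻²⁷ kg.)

λ = 60.6 pm

KE = (3/2)k_BT = 1.5 × 1.381 × 10⁻²³ × 1720 = 3.563 × 10⁻²⁰ J.
p = √(2mKE) = √(2 × 1.675 × 10⁻²⁷ × 3.563 × 10⁻²⁰) = 1.093 × 10⁻²³ kg·m/s.
λ = h/p = 6.06 × 10⁻¹¹ m = 60.6 pm.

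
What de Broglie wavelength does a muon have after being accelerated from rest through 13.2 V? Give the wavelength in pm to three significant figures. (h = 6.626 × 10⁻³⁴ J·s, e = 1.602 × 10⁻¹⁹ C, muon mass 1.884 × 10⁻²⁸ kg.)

KE = eV = 1.602 × 10⁻¹⁹ × 13.20 = 2.115 × 10⁻¹⁸ J.
p = √(2mKE) = √(2 × 1.884 × 10⁻²⁸ × 2.115 × 10⁻¹⁸) = 2.823 × 10⁻²³ kg·m/s.
λ = h/p = 6.626 × 10⁻³⁴ / 2.823 × 10⁻²³ = 2.35 × 10⁻¹¹ m = 23.5 pm.

λ = 23.5 pm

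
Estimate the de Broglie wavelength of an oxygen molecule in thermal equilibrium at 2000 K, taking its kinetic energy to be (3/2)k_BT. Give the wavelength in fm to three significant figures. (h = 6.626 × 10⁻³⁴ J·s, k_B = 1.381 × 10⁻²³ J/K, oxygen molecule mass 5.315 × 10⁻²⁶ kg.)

KE = (3/2)k_BT = 1.5 × 1.381 × 10⁻²³ × 2000 = 4.143 × 10⁻²⁰ J.
p = √(2mKE) = √(2 × 5.315 × 10⁻²⁶ × 4.143 × 10⁻²⁰) = 6.636 × 10⁻²³ kg·m/s.
λ = h/p = 9.98 × 10⁻¹² m = 9980 fm.

λ = 9980 fm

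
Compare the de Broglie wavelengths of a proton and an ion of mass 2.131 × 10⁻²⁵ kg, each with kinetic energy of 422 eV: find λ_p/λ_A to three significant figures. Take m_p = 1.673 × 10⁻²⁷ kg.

At fixed KE, p = √(2mKE) so λ = h/p ∝ 1/√m.
λ_p/λ_A = √(m_A/m_p) = √(2.131 × 10⁻²⁵/1.673 × 10⁻²⁷) = √(127.4) = 11.3.

λ_p/λ_A = 11.3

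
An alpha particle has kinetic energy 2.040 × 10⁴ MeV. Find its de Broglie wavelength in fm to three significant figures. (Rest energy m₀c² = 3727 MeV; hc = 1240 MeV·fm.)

Total energy E = KE + m₀c² = 2.040 × 10⁴ + 3727 = 24127 MeV.
(pc)² = E² − (m₀c²)² = (24127)² − (3727)² = 5.682 × 10⁸ MeV², so pc = 2.384 × 10⁴ MeV.
λ = hc/(pc) = 1240 MeV·fm / 2.384 × 10⁴ MeV = 0.0520 fm.

λ = 0.0520 fm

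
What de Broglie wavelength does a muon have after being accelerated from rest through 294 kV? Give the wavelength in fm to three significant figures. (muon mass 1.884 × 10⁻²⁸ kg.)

λ = 157 fm

KE = eV = 1.602 × 10⁻¹⁹ × 2.940 × 10⁵ = 4.710 × 10⁻¹⁴ J.
p = √(2mKE) = √(2 × 1.884 × 10⁻²⁸ × 4.710 × 10⁻¹⁴) = 4.213 × 10⁻²¹ kg·m/s.
λ = h/p = 6.626 × 10⁻³⁴ / 4.213 × 10⁻²¹ = 1.57 × 10⁻¹³ m = 157 fm.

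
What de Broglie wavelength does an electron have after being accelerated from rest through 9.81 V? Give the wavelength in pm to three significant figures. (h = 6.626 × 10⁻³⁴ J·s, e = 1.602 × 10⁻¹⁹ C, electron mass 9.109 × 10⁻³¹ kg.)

KE = eV = 1.602 × 10⁻¹⁹ × 9.810 = 1.572 × 10⁻¹⁸ J.
p = √(2mKE) = √(2 × 9.109 × 10⁻³¹ × 1.572 × 10⁻¹⁸) = 1.692 × 10⁻²⁴ kg·m/s.
λ = h/p = 6.626 × 10⁻³⁴ / 1.692 × 10⁻²⁴ = 3.92 × 10⁻¹⁰ m = 392 pm.

λ = 392 pm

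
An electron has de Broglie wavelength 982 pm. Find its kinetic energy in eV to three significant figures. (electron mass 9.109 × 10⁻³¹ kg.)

p = h/λ = 6.626 × 10⁻³⁴ / 9.820 × 10⁻¹⁰ = 6.747 × 10⁻²⁵ kg·m/s.
KE = p²/(2m) = (6.747 × 10⁻²⁵)² / (2 × 9.109 × 10⁻³¹) = 2.499 × 10⁻¹⁹ J = 1.56 eV.

KE = 1.56 eV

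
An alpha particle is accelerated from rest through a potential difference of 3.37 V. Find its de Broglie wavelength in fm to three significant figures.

KE = 2eV = 2 × 1.602 × 10⁻¹⁹ × 3.370 = 1.080 × 10⁻¹⁸ J.
p = √(2mKE) = √(2 × 6.645 × 10⁻²⁷ × 1.080 × 10⁻¹⁸) = 1.198 × 10⁻²² kg·m/s.
λ = h/p = 6.626 × 10⁻³⁴ / 1.198 × 10⁻²² = 5.53 × 10⁻¹² m = 5530 fm.

λ = 5530 fm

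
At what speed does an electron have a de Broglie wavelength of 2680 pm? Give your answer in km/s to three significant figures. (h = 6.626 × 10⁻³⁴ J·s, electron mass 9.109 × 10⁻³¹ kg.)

p = h/λ = 6.626 × 10⁻³⁴ / 2.680 × 10⁻⁹ = 2.472 × 10⁻²⁵ kg·m/s.
v = p/m = 2.472 × 10⁻²⁵ / 9.109 × 10⁻³¹ = 2.71 × 10⁵ m/s = 271 km/s.

v = 271 km/s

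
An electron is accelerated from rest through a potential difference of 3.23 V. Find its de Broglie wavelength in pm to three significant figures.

KE = eV = 1.602 × 10⁻¹⁹ × 3.230 = 5.174 × 10⁻¹⁹ J.
p = √(2mKE) = √(2 × 9.109 × 10⁻³¹ × 5.174 × 10⁻¹⁹) = 9.709 × 10⁻²⁵ kg·m/s.
λ = h/p = 6.626 × 10⁻³⁴ / 9.709 × 10⁻²⁵ = 6.82 × 10⁻¹⁰ m = 682 pm.

λ = 682 pm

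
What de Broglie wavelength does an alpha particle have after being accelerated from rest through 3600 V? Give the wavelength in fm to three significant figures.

KE = 2eV = 2 × 1.602 × 10⁻¹⁹ × 3600 = 1.153 × 10⁻¹⁵ J.
p = √(2mKE) = √(2 × 6.645 × 10⁻²⁷ × 1.153 × 10⁻¹⁵) = 3.915 × 10⁻²¹ kg·m/s.
λ = h/p = 6.626 × 10⁻³⁴ / 3.915 × 10⁻²¹ = 1.69 × 10⁻¹³ m = 169 fm.

λ = 169 fm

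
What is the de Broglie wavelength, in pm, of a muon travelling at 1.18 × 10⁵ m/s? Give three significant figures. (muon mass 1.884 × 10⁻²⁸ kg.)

p = mv = 1.884 × 10⁻²⁸ × 1.18 × 10⁵ = 2.223 × 10⁻²³ kg·m/s.
λ = h/p = 6.626 × 10⁻³⁴ / 2.223 × 10⁻²³ = 2.98 × 10⁻¹¹ m = 29.8 pm.

λ = 29.8 pm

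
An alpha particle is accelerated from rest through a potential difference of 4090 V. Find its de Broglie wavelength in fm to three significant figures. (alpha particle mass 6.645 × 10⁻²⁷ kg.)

λ = 159 fm

KE = 2eV = 2 × 1.602 × 10⁻¹⁹ × 4090 = 1.310 × 10⁻¹⁵ J.
p = √(2mKE) = √(2 × 6.645 × 10⁻²⁷ × 1.310 × 10⁻¹⁵) = 4.173 × 10⁻²¹ kg·m/s.
λ = h/p = 6.626 × 10⁻³⁴ / 4.173 × 10⁻²¹ = 1.59 × 10⁻¹³ m = 159 fm.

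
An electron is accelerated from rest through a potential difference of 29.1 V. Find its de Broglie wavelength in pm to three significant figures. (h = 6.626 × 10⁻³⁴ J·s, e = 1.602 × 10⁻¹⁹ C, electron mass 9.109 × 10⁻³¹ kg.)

KE = eV = 1.602 × 10⁻¹⁹ × 29.10 = 4.662 × 10⁻¹⁸ J.
p = √(2mKE) = √(2 × 9.109 × 10⁻³¹ × 4.662 × 10⁻¹⁸) = 2.914 × 10⁻²⁴ kg·m/s.
λ = h/p = 6.626 × 10⁻³⁴ / 2.914 × 10⁻²⁴ = 2.27 × 10⁻¹⁰ m = 227 pm.

λ = 227 pm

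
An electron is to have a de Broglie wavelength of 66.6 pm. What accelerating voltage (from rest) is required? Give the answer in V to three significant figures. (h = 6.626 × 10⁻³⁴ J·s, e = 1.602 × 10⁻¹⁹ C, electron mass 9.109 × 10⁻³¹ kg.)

p = h/λ = 6.626 × 10⁻³⁴ / 6.660 × 10⁻¹¹ = 9.949 × 10⁻²⁴ kg·m/s.
KE = p²/(2m) = 5.433 × 10⁻¹⁷ J.
V = KE/e = 5.433 × 10⁻¹⁷ / (1.602 × 10⁻¹⁹) = 339 V.

V = 339 V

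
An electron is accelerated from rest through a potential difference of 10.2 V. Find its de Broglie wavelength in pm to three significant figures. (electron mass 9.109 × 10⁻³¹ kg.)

λ = 384 pm

KE = eV = 1.602 × 10⁻¹⁹ × 10.20 = 1.634 × 10⁻¹⁸ J.
p = √(2mKE) = √(2 × 9.109 × 10⁻³¹ × 1.634 × 10⁻¹⁸) = 1.725 × 10⁻²⁴ kg·m/s.
λ = h/p = 6.626 × 10⁻³⁴ / 1.725 × 10⁻²⁴ = 3.84 × 10⁻¹⁰ m = 384 pm.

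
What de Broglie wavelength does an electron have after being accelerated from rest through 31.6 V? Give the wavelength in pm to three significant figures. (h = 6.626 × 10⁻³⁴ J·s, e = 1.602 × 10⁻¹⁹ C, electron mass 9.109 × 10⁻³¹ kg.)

KE = eV = 1.602 × 10⁻¹⁹ × 31.60 = 5.062 × 10⁻¹⁸ J.
p = √(2mKE) = √(2 × 9.109 × 10⁻³¹ × 5.062 × 10⁻¹⁸) = 3.037 × 10⁻²⁴ kg·m/s.
λ = h/p = 6.626 × 10⁻³⁴ / 3.037 × 10⁻²⁴ = 2.18 × 10⁻¹⁰ m = 218 pm.

λ = 218 pm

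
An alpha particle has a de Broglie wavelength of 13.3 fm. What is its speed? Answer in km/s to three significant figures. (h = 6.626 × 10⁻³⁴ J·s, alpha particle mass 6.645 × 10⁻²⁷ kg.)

p = h/λ = 6.626 × 10⁻³⁴ / 1.330 × 10⁻¹⁴ = 4.982 × 10⁻²⁰ kg·m/s.
v = p/m = 4.982 × 10⁻²⁰ / 6.645 × 10⁻²⁷ = 7.50 × 10⁶ m/s = 7500 km/s.

v = 7500 km/s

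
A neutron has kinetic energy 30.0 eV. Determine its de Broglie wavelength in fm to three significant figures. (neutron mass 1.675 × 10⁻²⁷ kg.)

λ = 5220 fm

KE = 30.0 eV = 4.806 × 10⁻¹⁸ J.
p = √(2mKE) = √(2 × 1.675 × 10⁻²⁷ × 4.806 × 10⁻¹⁸) = 1.269 × 10⁻²² kg·m/s.
λ = h/p = 6.626 × 10⁻³⁴ / 1.269 × 10⁻²² = 5.22 × 10⁻¹² m = 5220 fm.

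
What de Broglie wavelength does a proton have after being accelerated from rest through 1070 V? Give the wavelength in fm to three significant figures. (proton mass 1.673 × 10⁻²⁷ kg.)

λ = 875 fm

KE = eV = 1.602 × 10⁻¹⁹ × 1070 = 1.714 × 10⁻¹⁶ J.
p = √(2mKE) = √(2 × 1.673 × 10⁻²⁷ × 1.714 × 10⁻¹⁶) = 7.573 × 10⁻²² kg·m/s.
λ = h/p = 6.626 × 10⁻³⁴ / 7.573 × 10⁻²² = 8.75 × 10⁻¹³ m = 875 fm.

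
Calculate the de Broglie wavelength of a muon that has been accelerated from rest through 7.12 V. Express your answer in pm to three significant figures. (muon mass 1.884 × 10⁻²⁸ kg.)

KE = eV = 1.602 × 10⁻¹⁹ × 7.120 = 1.141 × 10⁻¹⁸ J.
p = √(2mKE) = √(2 × 1.884 × 10⁻²⁸ × 1.141 × 10⁻¹⁸) = 2.073 × 10⁻²³ kg·m/s.
λ = h/p = 6.626 × 10⁻³⁴ / 2.073 × 10⁻²³ = 3.20 × 10⁻¹¹ m = 32.0 pm.

λ = 32.0 pm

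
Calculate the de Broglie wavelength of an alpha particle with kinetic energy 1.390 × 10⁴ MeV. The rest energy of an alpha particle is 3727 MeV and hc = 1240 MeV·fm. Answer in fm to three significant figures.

λ = 0.0720 fm

Total energy E = KE + m₀c² = 1.390 × 10⁴ + 3727 = 17627 MeV.
(pc)² = E² − (m₀c²)² = (17627)² − (3727)² = 2.968 × 10⁸ MeV², so pc = 1.723 × 10⁴ MeV.
λ = hc/(pc) = 1240 MeV·fm / 1.723 × 10⁴ MeV = 0.0720 fm.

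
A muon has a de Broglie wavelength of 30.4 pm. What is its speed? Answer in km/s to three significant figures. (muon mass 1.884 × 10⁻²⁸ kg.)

p = h/λ = 6.626 × 10⁻³⁴ / 3.040 × 10⁻¹¹ = 2.180 × 10⁻²³ kg·m/s.
v = p/m = 2.180 × 10⁻²³ / 1.884 × 10⁻²⁸ = 1.16 × 10⁵ m/s = 116 km/s.

v = 116 km/s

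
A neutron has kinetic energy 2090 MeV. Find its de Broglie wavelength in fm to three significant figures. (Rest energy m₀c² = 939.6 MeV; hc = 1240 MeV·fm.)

λ = 0.431 fm

Total energy E = KE + m₀c² = 2090 + 939.6 = 3029.6 MeV.
(pc)² = E² − (m₀c²)² = (3029.6)² − (939.6)² = 8.296 × 10⁶ MeV², so pc = 2880 MeV.
λ = hc/(pc) = 1240 MeV·fm / 2880 MeV = 0.431 fm.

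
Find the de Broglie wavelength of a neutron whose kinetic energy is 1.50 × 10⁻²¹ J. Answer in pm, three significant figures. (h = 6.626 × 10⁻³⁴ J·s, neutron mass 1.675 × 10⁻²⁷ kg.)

λ = 296 pm

p = √(2mKE) = √(2 × 1.675 × 10⁻²⁷ × 1.500 × 10⁻²¹) = 2.242 × 10⁻²⁴ kg·m/s.
λ = h/p = 6.626 × 10⁻³⁴ / 2.242 × 10⁻²⁴ = 2.96 × 10⁻¹⁰ m = 296 pm.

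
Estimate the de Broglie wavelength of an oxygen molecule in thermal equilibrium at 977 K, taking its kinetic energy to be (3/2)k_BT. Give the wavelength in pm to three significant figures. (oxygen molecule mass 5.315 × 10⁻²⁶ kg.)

KE = (3/2)k_BT = 1.5 × 1.381 × 10⁻²³ × 977 = 2.024 × 10⁻²⁰ J.
p = √(2mKE) = √(2 × 5.315 × 10⁻²⁶ × 2.024 × 10⁻²⁰) = 4.638 × 10⁻²³ kg·m/s.
λ = h/p = 1.43 × 10⁻¹¹ m = 14.3 pm.

λ = 14.3 pm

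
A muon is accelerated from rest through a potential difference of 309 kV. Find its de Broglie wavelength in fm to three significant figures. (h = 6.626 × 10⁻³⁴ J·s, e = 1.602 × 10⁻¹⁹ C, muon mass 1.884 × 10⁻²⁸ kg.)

KE = eV = 1.602 × 10⁻¹⁹ × 3.090 × 10⁵ = 4.950 × 10⁻¹⁴ J.
p = √(2mKE) = √(2 × 1.884 × 10⁻²⁸ × 4.950 × 10⁻¹⁴) = 4.319 × 10⁻²¹ kg·m/s.
λ = h/p = 6.626 × 10⁻³⁴ / 4.319 × 10⁻²¹ = 1.53 × 10⁻¹³ m = 153 fm.

λ = 153 fm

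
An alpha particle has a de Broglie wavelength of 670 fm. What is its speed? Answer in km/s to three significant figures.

v = 149 km/s

p = h/λ = 6.626 × 10⁻³⁴ / 6.700 × 10⁻¹³ = 9.890 × 10⁻²² kg·m/s.
v = p/m = 9.890 × 10⁻²² / 6.645 × 10⁻²⁷ = 1.49 × 10⁵ m/s = 149 km/s.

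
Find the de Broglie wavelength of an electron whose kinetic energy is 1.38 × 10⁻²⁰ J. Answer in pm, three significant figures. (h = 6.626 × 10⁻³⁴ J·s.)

p = √(2mKE) = √(2 × 9.109 × 10⁻³¹ × 1.380 × 10⁻²⁰) = 1.586 × 10⁻²⁵ kg·m/s.
λ = h/p = 6.626 × 10⁻³⁴ / 1.586 × 10⁻²⁵ = 4.18 × 10⁻⁹ m = 4180 pm.

λ = 4180 pm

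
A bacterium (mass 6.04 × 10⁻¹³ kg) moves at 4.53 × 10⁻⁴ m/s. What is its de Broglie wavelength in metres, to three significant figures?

p = mv = 6.04 × 10⁻¹³ × 4.53 × 10⁻⁴ = 2.736 × 10⁻¹⁶ kg·m/s.
λ = h/p = 6.626 × 10⁻³⁴ / 2.736 × 10⁻¹⁶ = 2.42 × 10⁻¹⁸ m.

λ = 2.42 × 10⁻¹⁸ m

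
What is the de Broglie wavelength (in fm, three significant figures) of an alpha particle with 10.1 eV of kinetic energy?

λ = 4520 fm

KE = 10.1 eV = 1.618 × 10⁻¹⁸ J.
p = √(2mKE) = √(2 × 6.645 × 10⁻²⁷ × 1.618 × 10⁻¹⁸) = 1.466 × 10⁻²² kg·m/s.
λ = h/p = 6.626 × 10⁻³⁴ / 1.466 × 10⁻²² = 4.52 × 10⁻¹² m = 4520 fm.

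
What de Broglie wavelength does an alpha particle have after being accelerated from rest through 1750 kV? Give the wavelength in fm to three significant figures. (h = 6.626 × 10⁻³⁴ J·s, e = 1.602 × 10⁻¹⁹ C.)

KE = 2eV = 2 × 1.602 × 10⁻¹⁹ × 1.750 × 10⁶ = 5.607 × 10⁻¹³ J.
p = √(2mKE) = √(2 × 6.645 × 10⁻²⁷ × 5.607 × 10⁻¹³) = 8.632 × 10⁻²⁰ kg·m/s.
λ = h/p = 6.626 × 10⁻³⁴ / 8.632 × 10⁻²⁰ = 7.68 × 10⁻¹⁵ m = 7.68 fm.

λ = 7.68 fm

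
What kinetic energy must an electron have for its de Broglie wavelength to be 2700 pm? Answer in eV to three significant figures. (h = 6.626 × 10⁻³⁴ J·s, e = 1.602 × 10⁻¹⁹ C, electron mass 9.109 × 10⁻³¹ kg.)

p = h/λ = 6.626 × 10⁻³⁴ / 2.700 × 10⁻⁹ = 2.454 × 10⁻²⁵ kg·m/s.
KE = p²/(2m) = (2.454 × 10⁻²⁵)² / (2 × 9.109 × 10⁻³¹) = 3.306 × 10⁻²⁰ J = 0.206 eV.

KE = 0.206 eV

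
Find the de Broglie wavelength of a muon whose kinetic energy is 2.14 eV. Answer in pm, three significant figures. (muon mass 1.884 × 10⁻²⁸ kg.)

λ = 58.3 pm

KE = 2.14 eV = 3.428 × 10⁻¹⁹ J.
p = √(2mKE) = √(2 × 1.884 × 10⁻²⁸ × 3.428 × 10⁻¹⁹) = 1.137 × 10⁻²³ kg·m/s.
λ = h/p = 6.626 × 10⁻³⁴ / 1.137 × 10⁻²³ = 5.83 × 10⁻¹¹ m = 58.3 pm.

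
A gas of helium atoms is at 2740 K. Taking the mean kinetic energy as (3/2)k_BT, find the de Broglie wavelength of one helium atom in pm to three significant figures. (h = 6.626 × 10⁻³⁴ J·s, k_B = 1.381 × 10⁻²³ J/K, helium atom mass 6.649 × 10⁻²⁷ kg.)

KE = (3/2)k_BT = 1.5 × 1.381 × 10⁻²³ × 2740 = 5.676 × 10⁻²⁰ J.
p = √(2mKE) = √(2 × 6.649 × 10⁻²⁷ × 5.676 × 10⁻²⁰) = 2.747 × 10⁻²³ kg·m/s.
λ = h/p = 2.41 × 10⁻¹¹ m = 24.1 pm.

λ = 24.1 pm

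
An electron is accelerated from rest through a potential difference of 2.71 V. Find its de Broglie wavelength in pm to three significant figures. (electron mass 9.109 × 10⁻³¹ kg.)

λ = 745 pm

KE = eV = 1.602 × 10⁻¹⁹ × 2.710 = 4.341 × 10⁻¹⁹ J.
p = √(2mKE) = √(2 × 9.109 × 10⁻³¹ × 4.341 × 10⁻¹⁹) = 8.893 × 10⁻²⁵ kg·m/s.
λ = h/p = 6.626 × 10⁻³⁴ / 8.893 × 10⁻²⁵ = 7.45 × 10⁻¹⁰ m = 745 pm.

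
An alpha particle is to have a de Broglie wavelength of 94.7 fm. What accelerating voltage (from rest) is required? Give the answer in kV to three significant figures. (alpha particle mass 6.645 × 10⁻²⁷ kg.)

p = h/λ = 6.626 × 10⁻³⁴ / 9.470 × 10⁻¹⁴ = 6.997 × 10⁻²¹ kg·m/s.
KE = p²/(2m) = 3.684 × 10⁻¹⁵ J.
V = KE/2e = 3.684 × 10⁻¹⁵ / (2 × 1.602 × 10⁻¹⁹) = 11.5 kV.

V = 11.5 kV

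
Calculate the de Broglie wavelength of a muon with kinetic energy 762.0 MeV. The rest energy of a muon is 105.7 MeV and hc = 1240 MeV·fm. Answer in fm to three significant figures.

Total energy E = KE + m₀c² = 762.0 + 105.7 = 867.7 MeV.
(pc)² = E² − (m₀c²)² = (867.7)² − (105.7)² = 7.417 × 10⁵ MeV², so pc = 861.2 MeV.
λ = hc/(pc) = 1240 MeV·fm / 861.2 MeV = 1.44 fm.

λ = 1.44 fm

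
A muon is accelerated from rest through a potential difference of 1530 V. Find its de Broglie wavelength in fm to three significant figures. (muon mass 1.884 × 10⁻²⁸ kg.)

KE = eV = 1.602 × 10⁻¹⁹ × 1530 = 2.451 × 10⁻¹⁶ J.
p = √(2mKE) = √(2 × 1.884 × 10⁻²⁸ × 2.451 × 10⁻¹⁶) = 3.039 × 10⁻²² kg·m/s.
λ = h/p = 6.626 × 10⁻³⁴ / 3.039 × 10⁻²² = 2.18 × 10⁻¹² m = 2180 fm.

λ = 2180 fm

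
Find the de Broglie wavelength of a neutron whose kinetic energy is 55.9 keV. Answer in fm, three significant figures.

KE = 55.9 keV = 8.955 × 10⁻¹⁵ J.
p = √(2mKE) = √(2 × 1.675 × 10⁻²⁷ × 8.955 × 10⁻¹⁵) = 5.477 × 10⁻²¹ kg·m/s.
λ = h/p = 6.626 × 10⁻³⁴ / 5.477 × 10⁻²¹ = 1.21 × 10⁻¹³ m = 121 fm.

λ = 121 fm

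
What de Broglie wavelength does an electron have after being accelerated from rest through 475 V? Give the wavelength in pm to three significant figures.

λ = 56.3 pm

KE = eV = 1.602 × 10⁻¹⁹ × 475.0 = 7.610 × 10⁻¹⁷ J.
p = √(2mKE) = √(2 × 9.109 × 10⁻³¹ × 7.610 × 10⁻¹⁷) = 1.177 × 10⁻²³ kg·m/s.
λ = h/p = 6.626 × 10⁻³⁴ / 1.177 × 10⁻²³ = 5.63 × 10⁻¹¹ m = 56.3 pm.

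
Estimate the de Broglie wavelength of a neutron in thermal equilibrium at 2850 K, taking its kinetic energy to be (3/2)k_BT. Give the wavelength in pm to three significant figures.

KE = (3/2)k_BT = 1.5 × 1.381 × 10⁻²³ × 2850 = 5.904 × 10⁻²⁰ J.
p = √(2mKE) = √(2 × 1.675 × 10⁻²⁷ × 5.904 × 10⁻²⁰) = 1.406 × 10⁻²³ kg·m/s.
λ = h/p = 4.71 × 10⁻¹¹ m = 47.1 pm.

λ = 47.1 pm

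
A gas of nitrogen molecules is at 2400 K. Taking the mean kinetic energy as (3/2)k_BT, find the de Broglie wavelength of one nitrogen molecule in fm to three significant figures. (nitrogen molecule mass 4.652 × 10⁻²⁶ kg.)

KE = (3/2)k_BT = 1.5 × 1.381 × 10⁻²³ × 2400 = 4.972 × 10⁻²⁰ J.
p = √(2mKE) = √(2 × 4.652 × 10⁻²⁶ × 4.972 × 10⁻²⁰) = 6.801 × 10⁻²³ kg·m/s.
λ = h/p = 9.74 × 10⁻¹² m = 9740 fm.

λ = 9740 fm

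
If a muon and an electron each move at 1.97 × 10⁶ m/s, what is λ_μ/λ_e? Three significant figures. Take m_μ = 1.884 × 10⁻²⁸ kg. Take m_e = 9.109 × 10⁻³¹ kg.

λ_μ/λ_e = 4.83 × 10⁻³

At fixed v, p = mv so λ = h/(mv) ∝ 1/m.
λ_μ/λ_e = m_e/m_μ = 9.109 × 10⁻³¹/1.884 × 10⁻²⁸ = 4.83 × 10⁻³.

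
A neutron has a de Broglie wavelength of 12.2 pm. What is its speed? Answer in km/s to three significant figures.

p = h/λ = 6.626 × 10⁻³⁴ / 1.220 × 10⁻¹¹ = 5.431 × 10⁻²³ kg·m/s.
v = p/m = 5.431 × 10⁻²³ / 1.675 × 10⁻²⁷ = 3.24 × 10⁴ m/s = 32.4 km/s.

v = 32.4 km/s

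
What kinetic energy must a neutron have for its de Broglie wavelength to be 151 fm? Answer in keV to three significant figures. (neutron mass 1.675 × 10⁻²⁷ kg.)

KE = 35.9 keV

p = h/λ = 6.626 × 10⁻³⁴ / 1.510 × 10⁻¹³ = 4.388 × 10⁻²¹ kg·m/s.
KE = p²/(2m) = (4.388 × 10⁻²¹)² / (2 × 1.675 × 10⁻²⁷) = 5.748 × 10⁻¹⁵ J = 35.9 keV.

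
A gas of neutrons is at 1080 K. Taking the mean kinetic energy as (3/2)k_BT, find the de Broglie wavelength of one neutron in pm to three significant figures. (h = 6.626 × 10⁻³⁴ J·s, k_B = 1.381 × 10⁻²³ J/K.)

KE = (3/2)k_BT = 1.5 × 1.381 × 10⁻²³ × 1080 = 2.237 × 10⁻²⁰ J.
p = √(2mKE) = √(2 × 1.675 × 10⁻²⁷ × 2.237 × 10⁻²⁰) = 8.657 × 10⁻²⁴ kg·m/s.
λ = h/p = 7.65 × 10⁻¹¹ m = 76.5 pm.

λ = 76.5 pm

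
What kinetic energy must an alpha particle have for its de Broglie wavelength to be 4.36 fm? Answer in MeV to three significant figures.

p = h/λ = 6.626 × 10⁻³⁴ / 4.360 × 10⁻¹⁵ = 1.520 × 10⁻¹⁹ kg·m/s.
KE = p²/(2m) = (1.520 × 10⁻¹⁹)² / (2 × 6.645 × 10⁻²⁷) = 1.738 × 10⁻¹² J = 10.8 MeV.

KE = 10.8 MeV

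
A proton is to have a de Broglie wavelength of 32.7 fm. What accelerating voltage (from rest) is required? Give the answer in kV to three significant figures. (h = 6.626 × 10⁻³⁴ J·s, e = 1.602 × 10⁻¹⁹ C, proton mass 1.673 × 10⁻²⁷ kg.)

V = 766 kV

p = h/λ = 6.626 × 10⁻³⁴ / 3.270 × 10⁻¹⁴ = 2.026 × 10⁻²⁰ kg·m/s.
KE = p²/(2m) = 1.227 × 10⁻¹³ J.
V = KE/e = 1.227 × 10⁻¹³ / (1.602 × 10⁻¹⁹) = 766 kV.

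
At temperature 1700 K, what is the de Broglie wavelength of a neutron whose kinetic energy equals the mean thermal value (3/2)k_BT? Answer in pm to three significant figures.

KE = (3/2)k_BT = 1.5 × 1.381 × 10⁻²³ × 1700 = 3.522 × 10⁻²⁰ J.
p = √(2mKE) = √(2 × 1.675 × 10⁻²⁷ × 3.522 × 10⁻²⁰) = 1.086 × 10⁻²³ kg·m/s.
λ = h/p = 6.10 × 10⁻¹¹ m = 61.0 pm.

λ = 61.0 pm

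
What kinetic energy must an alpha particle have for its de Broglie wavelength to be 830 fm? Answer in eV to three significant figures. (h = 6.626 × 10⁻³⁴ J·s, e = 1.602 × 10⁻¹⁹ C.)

KE = 299 eV

p = h/λ = 6.626 × 10⁻³⁴ / 8.300 × 10⁻¹³ = 7.983 × 10⁻²² kg·m/s.
KE = p²/(2m) = (7.983 × 10⁻²²)² / (2 × 6.645 × 10⁻²⁷) = 4.795 × 10⁻¹⁷ J = 299 eV.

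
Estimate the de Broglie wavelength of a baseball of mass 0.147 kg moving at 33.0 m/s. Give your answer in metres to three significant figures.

p = mv = 0.147 × 33.0 = 4.851 kg·m/s.
λ = h/p = 6.626 × 10⁻³⁴ / 4.851 = 1.37 × 10⁻³⁴ m.

λ = 1.37 × 10⁻³⁴ m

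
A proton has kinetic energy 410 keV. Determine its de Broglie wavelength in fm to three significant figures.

KE = 410 keV = 6.568 × 10⁻¹⁴ J.
p = √(2mKE) = √(2 × 1.673 × 10⁻²⁷ × 6.568 × 10⁻¹⁴) = 1.482 × 10⁻²⁰ kg·m/s.
λ = h/p = 6.626 × 10⁻³⁴ / 1.482 × 10⁻²⁰ = 4.47 × 10⁻¹⁴ m = 44.7 fm.

λ = 44.7 fm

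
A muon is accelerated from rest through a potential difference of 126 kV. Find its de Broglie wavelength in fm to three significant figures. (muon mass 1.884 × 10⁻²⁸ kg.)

λ = 240 fm

KE = eV = 1.602 × 10⁻¹⁹ × 1.260 × 10⁵ = 2.019 × 10⁻¹⁴ J.
p = √(2mKE) = √(2 × 1.884 × 10⁻²⁸ × 2.019 × 10⁻¹⁴) = 2.758 × 10⁻²¹ kg·m/s.
λ = h/p = 6.626 × 10⁻³⁴ / 2.758 × 10⁻²¹ = 2.40 × 10⁻¹³ m = 240 fm.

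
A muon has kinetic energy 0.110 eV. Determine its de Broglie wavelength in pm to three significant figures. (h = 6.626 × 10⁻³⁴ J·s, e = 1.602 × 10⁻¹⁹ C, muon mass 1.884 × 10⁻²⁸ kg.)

λ = 257 pm

KE = 0.110 eV = 1.762 × 10⁻²⁰ J.
p = √(2mKE) = √(2 × 1.884 × 10⁻²⁸ × 1.762 × 10⁻²⁰) = 2.577 × 10⁻²⁴ kg·m/s.
λ = h/p = 6.626 × 10⁻³⁴ / 2.577 × 10⁻²⁴ = 2.57 × 10⁻¹⁰ m = 257 pm.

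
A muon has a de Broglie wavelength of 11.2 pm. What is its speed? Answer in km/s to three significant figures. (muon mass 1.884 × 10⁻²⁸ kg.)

p = h/λ = 6.626 × 10⁻³⁴ / 1.120 × 10⁻¹¹ = 5.916 × 10⁻²³ kg·m/s.
v = p/m = 5.916 × 10⁻²³ / 1.884 × 10⁻²⁸ = 3.14 × 10⁵ m/s = 314 km/s.

v = 314 km/s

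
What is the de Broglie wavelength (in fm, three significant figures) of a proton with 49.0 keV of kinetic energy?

KE = 49.0 keV = 7.850 × 10⁻¹⁵ J.
p = √(2mKE) = √(2 × 1.673 × 10⁻²⁷ × 7.850 × 10⁻¹⁵) = 5.125 × 10⁻²¹ kg·m/s.
λ = h/p = 6.626 × 10⁻³⁴ / 5.125 × 10⁻²¹ = 1.29 × 10⁻¹³ m = 129 fm.

λ = 129 fm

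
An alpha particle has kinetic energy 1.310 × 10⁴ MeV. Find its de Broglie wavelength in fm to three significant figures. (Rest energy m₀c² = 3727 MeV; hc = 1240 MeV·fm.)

λ = 0.0756 fm

Total energy E = KE + m₀c² = 1.310 × 10⁴ + 3727 = 16827 MeV.
(pc)² = E² − (m₀c²)² = (16827)² − (3727)² = 2.693 × 10⁸ MeV², so pc = 1.641 × 10⁴ MeV.
λ = hc/(pc) = 1240 MeV·fm / 1.641 × 10⁴ MeV = 0.0756 fm.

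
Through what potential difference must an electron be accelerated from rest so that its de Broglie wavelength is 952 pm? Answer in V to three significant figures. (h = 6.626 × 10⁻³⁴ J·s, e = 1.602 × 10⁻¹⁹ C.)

p = h/λ = 6.626 × 10⁻³⁴ / 9.520 × 10⁻¹⁰ = 6.960 × 10⁻²⁵ kg·m/s.
KE = p²/(2m) = 2.659 × 10⁻¹⁹ J.
V = KE/e = 2.659 × 10⁻¹⁹ / (1.602 × 10⁻¹⁹) = 1.66 V.

V = 1.66 V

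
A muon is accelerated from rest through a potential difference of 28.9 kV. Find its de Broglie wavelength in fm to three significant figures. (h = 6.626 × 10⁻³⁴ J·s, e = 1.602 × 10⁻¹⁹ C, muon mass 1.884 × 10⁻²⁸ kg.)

λ = 502 fm

KE = eV = 1.602 × 10⁻¹⁹ × 2.890 × 10⁴ = 4.630 × 10⁻¹⁵ J.
p = √(2mKE) = √(2 × 1.884 × 10⁻²⁸ × 4.630 × 10⁻¹⁵) = 1.321 × 10⁻²¹ kg·m/s.
λ = h/p = 6.626 × 10⁻³⁴ / 1.321 × 10⁻²¹ = 5.02 × 10⁻¹³ m = 502 fm.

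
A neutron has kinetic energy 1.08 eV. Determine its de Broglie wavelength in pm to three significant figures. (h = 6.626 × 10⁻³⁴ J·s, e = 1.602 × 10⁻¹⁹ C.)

KE = 1.08 eV = 1.730 × 10⁻¹⁹ J.
p = √(2mKE) = √(2 × 1.675 × 10⁻²⁷ × 1.730 × 10⁻¹⁹) = 2.407 × 10⁻²³ kg·m/s.
λ = h/p = 6.626 × 10⁻³⁴ / 2.407 × 10⁻²³ = 2.75 × 10⁻¹¹ m = 27.5 pm.

λ = 27.5 pm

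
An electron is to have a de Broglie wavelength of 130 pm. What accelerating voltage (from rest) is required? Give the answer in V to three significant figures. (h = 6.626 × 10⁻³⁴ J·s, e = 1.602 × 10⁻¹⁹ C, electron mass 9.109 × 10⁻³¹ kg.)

V = 89.0 V

p = h/λ = 6.626 × 10⁻³⁴ / 1.300 × 10⁻¹⁰ = 5.097 × 10⁻²⁴ kg·m/s.
KE = p²/(2m) = 1.426 × 10⁻¹⁷ J.
V = KE/e = 1.426 × 10⁻¹⁷ / (1.602 × 10⁻¹⁹) = 89.0 V.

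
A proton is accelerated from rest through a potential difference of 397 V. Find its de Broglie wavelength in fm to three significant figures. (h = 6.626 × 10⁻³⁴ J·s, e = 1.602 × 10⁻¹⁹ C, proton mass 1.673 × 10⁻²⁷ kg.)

λ = 1440 fm

KE = eV = 1.602 × 10⁻¹⁹ × 397.0 = 6.360 × 10⁻¹⁷ J.
p = √(2mKE) = √(2 × 1.673 × 10⁻²⁷ × 6.360 × 10⁻¹⁷) = 4.613 × 10⁻²² kg·m/s.
λ = h/p = 6.626 × 10⁻³⁴ / 4.613 × 10⁻²² = 1.44 × 10⁻¹² m = 1440 fm.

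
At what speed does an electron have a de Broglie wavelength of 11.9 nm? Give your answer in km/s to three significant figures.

p = h/λ = 6.626 × 10⁻³⁴ / 1.190 × 10⁻⁸ = 5.568 × 10⁻²⁶ kg·m/s.
v = p/m = 5.568 × 10⁻²⁶ / 9.109 × 10⁻³¹ = 6.11 × 10⁴ m/s = 61.1 km/s.

v = 61.1 km/s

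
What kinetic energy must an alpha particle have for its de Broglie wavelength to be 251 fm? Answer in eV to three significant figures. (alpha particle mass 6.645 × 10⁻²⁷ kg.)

KE = 3270 eV

p = h/λ = 6.626 × 10⁻³⁴ / 2.510 × 10⁻¹³ = 2.640 × 10⁻²¹ kg·m/s.
KE = p²/(2m) = (2.640 × 10⁻²¹)² / (2 × 6.645 × 10⁻²⁷) = 5.244 × 10⁻¹⁶ J = 3270 eV.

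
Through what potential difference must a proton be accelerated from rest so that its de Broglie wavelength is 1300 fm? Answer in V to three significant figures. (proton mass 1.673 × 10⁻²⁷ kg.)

p = h/λ = 6.626 × 10⁻³⁴ / 1.300 × 10⁻¹² = 5.097 × 10⁻²² kg·m/s.
KE = p²/(2m) = 7.764 × 10⁻¹⁷ J.
V = KE/e = 7.764 × 10⁻¹⁷ / (1.602 × 10⁻¹⁹) = 485 V.

V = 485 V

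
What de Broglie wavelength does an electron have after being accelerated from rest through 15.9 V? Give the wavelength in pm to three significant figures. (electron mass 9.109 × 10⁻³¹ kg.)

KE = eV = 1.602 × 10⁻¹⁹ × 15.90 = 2.547 × 10⁻¹⁸ J.
p = √(2mKE) = √(2 × 9.109 × 10⁻³¹ × 2.547 × 10⁻¹⁸) = 2.154 × 10⁻²⁴ kg·m/s.
λ = h/p = 6.626 × 10⁻³⁴ / 2.154 × 10⁻²⁴ = 3.08 × 10⁻¹⁰ m = 308 pm.

λ = 308 pm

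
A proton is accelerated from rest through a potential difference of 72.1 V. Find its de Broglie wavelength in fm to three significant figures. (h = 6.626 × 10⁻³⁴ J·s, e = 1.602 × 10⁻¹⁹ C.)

KE = eV = 1.602 × 10⁻¹⁹ × 72.10 = 1.155 × 10⁻¹⁷ J.
p = √(2mKE) = √(2 × 1.673 × 10⁻²⁷ × 1.155 × 10⁻¹⁷) = 1.966 × 10⁻²² kg·m/s.
λ = h/p = 6.626 × 10⁻³⁴ / 1.966 × 10⁻²² = 3.37 × 10⁻¹² m = 3370 fm.

λ = 3370 fm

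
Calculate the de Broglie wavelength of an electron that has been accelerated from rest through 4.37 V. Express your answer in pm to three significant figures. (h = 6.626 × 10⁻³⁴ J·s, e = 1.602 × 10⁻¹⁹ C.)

KE = eV = 1.602 × 10⁻¹⁹ × 4.370 = 7.001 × 10⁻¹⁹ J.
p = √(2mKE) = √(2 × 9.109 × 10⁻³¹ × 7.001 × 10⁻¹⁹) = 1.129 × 10⁻²⁴ kg·m/s.
λ = h/p = 6.626 × 10⁻³⁴ / 1.129 × 10⁻²⁴ = 5.87 × 10⁻¹⁰ m = 587 pm.

λ = 587 pm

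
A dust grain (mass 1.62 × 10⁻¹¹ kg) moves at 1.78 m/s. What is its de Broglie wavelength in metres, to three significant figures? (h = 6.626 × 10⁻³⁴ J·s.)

p = mv = 1.62 × 10⁻¹¹ × 1.78 = 2.884 × 10⁻¹¹ kg·m/s.
λ = h/p = 6.626 × 10⁻³⁴ / 2.884 × 10⁻¹¹ = 2.30 × 10⁻²³ m.

λ = 2.30 × 10⁻²³ m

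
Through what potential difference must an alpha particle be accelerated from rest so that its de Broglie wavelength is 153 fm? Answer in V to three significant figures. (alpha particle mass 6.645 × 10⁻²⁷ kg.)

p = h/λ = 6.626 × 10⁻³⁴ / 1.530 × 10⁻¹³ = 4.331 × 10⁻²¹ kg·m/s.
KE = p²/(2m) = 1.411 × 10⁻¹⁵ J.
V = KE/2e = 1.411 × 10⁻¹⁵ / (2 × 1.602 × 10⁻¹⁹) = 4400 V.

V = 4400 V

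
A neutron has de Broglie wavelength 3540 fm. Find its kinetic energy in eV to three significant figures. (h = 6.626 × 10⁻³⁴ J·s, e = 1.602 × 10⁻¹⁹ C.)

KE = 65.3 eV

p = h/λ = 6.626 × 10⁻³⁴ / 3.540 × 10⁻¹² = 1.872 × 10⁻²² kg·m/s.
KE = p²/(2m) = (1.872 × 10⁻²²)² / (2 × 1.675 × 10⁻²⁷) = 1.046 × 10⁻¹⁷ J = 65.3 eV.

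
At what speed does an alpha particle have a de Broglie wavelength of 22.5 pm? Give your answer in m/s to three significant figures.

p = h/λ = 6.626 × 10⁻³⁴ / 2.250 × 10⁻¹¹ = 2.945 × 10⁻²³ kg·m/s.
v = p/m = 2.945 × 10⁻²³ / 6.645 × 10⁻²⁷ = 4.43 × 10³ m/s = 4430 m/s.

v = 4430 m/s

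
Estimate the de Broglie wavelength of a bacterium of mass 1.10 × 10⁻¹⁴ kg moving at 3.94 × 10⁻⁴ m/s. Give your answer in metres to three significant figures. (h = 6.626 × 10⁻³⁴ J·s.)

p = mv = 1.10 × 10⁻¹⁴ × 3.94 × 10⁻⁴ = 4.334 × 10⁻¹⁸ kg·m/s.
λ = h/p = 6.626 × 10⁻³⁴ / 4.334 × 10⁻¹⁸ = 1.53 × 10⁻¹⁶ m.

λ = 1.53 × 10⁻¹⁶ m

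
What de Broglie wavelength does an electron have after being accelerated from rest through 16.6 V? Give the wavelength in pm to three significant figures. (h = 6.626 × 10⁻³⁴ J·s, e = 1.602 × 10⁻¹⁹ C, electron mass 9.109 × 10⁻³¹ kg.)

KE = eV = 1.602 × 10⁻¹⁹ × 16.60 = 2.659 × 10⁻¹⁸ J.
p = √(2mKE) = √(2 × 9.109 × 10⁻³¹ × 2.659 × 10⁻¹⁸) = 2.201 × 10⁻²⁴ kg·m/s.
λ = h/p = 6.626 × 10⁻³⁴ / 2.201 × 10⁻²⁴ = 3.01 × 10⁻¹⁰ m = 301 pm.

λ = 301 pm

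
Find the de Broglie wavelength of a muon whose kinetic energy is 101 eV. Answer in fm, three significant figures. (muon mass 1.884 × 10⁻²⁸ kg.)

KE = 101 eV = 1.618 × 10⁻¹⁷ J.
p = √(2mKE) = √(2 × 1.884 × 10⁻²⁸ × 1.618 × 10⁻¹⁷) = 7.808 × 10⁻²³ kg·m/s.
λ = h/p = 6.626 × 10⁻³⁴ / 7.808 × 10⁻²³ = 8.49 × 10⁻¹² m = 8490 fm.

λ = 8490 fm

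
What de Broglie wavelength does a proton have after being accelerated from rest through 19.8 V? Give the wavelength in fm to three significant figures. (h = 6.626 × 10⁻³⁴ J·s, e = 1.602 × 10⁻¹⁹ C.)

KE = eV = 1.602 × 10⁻¹⁹ × 19.80 = 3.172 × 10⁻¹⁸ J.
p = √(2mKE) = √(2 × 1.673 × 10⁻²⁷ × 3.172 × 10⁻¹⁸) = 1.030 × 10⁻²² kg·m/s.
λ = h/p = 6.626 × 10⁻³⁴ / 1.030 × 10⁻²² = 6.43 × 10⁻¹² m = 6430 fm.

λ = 6430 fm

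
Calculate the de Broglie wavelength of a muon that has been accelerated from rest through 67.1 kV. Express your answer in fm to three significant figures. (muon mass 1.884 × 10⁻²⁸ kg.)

KE = eV = 1.602 × 10⁻¹⁹ × 6.710 × 10⁴ = 1.075 × 10⁻¹⁴ J.
p = √(2mKE) = √(2 × 1.884 × 10⁻²⁸ × 1.075 × 10⁻¹⁴) = 2.013 × 10⁻²¹ kg·m/s.
λ = h/p = 6.626 × 10⁻³⁴ / 2.013 × 10⁻²¹ = 3.29 × 10⁻¹³ m = 329 fm.

λ = 329 fm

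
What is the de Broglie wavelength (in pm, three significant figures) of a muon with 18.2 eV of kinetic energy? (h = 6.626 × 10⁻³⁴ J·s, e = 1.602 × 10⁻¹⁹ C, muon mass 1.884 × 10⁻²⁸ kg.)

KE = 18.2 eV = 2.916 × 10⁻¹⁸ J.
p = √(2mKE) = √(2 × 1.884 × 10⁻²⁸ × 2.916 × 10⁻¹⁸) = 3.315 × 10⁻²³ kg·m/s.
λ = h/p = 6.626 × 10⁻³⁴ / 3.315 × 10⁻²³ = 2.00 × 10⁻¹¹ m = 20.0 pm.

λ = 20.0 pm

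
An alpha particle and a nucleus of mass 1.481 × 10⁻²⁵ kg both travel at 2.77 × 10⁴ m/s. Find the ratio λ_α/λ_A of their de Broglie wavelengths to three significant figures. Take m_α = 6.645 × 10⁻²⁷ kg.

At fixed v, p = mv so λ = h/(mv) ∝ 1/m.
λ_α/λ_A = m_A/m_α = 1.481 × 10⁻²⁵/6.645 × 10⁻²⁷ = 22.3.

λ_α/λ_A = 22.3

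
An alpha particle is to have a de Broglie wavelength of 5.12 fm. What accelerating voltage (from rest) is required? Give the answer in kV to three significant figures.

p = h/λ = 6.626 × 10⁻³⁴ / 5.120 × 10⁻¹⁵ = 1.294 × 10⁻¹⁹ kg·m/s.
KE = p²/(2m) = 1.260 × 10⁻¹² J.
V = KE/2e = 1.260 × 10⁻¹² / (2 × 1.602 × 10⁻¹⁹) = 3930 kV.

V = 3930 kV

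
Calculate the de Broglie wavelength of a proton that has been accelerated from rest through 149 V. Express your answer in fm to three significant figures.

KE = eV = 1.602 × 10⁻¹⁹ × 149.0 = 2.387 × 10⁻¹⁷ J.
p = √(2mKE) = √(2 × 1.673 × 10⁻²⁷ × 2.387 × 10⁻¹⁷) = 2.826 × 10⁻²² kg·m/s.
λ = h/p = 6.626 × 10⁻³⁴ / 2.826 × 10⁻²² = 2.34 × 10⁻¹² m = 2340 fm.

λ = 2340 fm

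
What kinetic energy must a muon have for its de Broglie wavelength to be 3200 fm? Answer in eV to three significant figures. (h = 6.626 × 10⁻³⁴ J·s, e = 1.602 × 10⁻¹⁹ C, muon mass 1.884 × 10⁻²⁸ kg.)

p = h/λ = 6.626 × 10⁻³⁴ / 3.200 × 10⁻¹² = 2.071 × 10⁻²² kg·m/s.
KE = p²/(2m) = (2.071 × 10⁻²²)² / (2 × 1.884 × 10⁻²⁸) = 1.138 × 10⁻¹⁶ J = 710 eV.

KE = 710 eV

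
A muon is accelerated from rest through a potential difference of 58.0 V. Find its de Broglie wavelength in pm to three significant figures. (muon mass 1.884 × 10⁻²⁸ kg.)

λ = 11.2 pm

KE = eV = 1.602 × 10⁻¹⁹ × 58.00 = 9.292 × 10⁻¹⁸ J.
p = √(2mKE) = √(2 × 1.884 × 10⁻²⁸ × 9.292 × 10⁻¹⁸) = 5.917 × 10⁻²³ kg·m/s.
λ = h/p = 6.626 × 10⁻³⁴ / 5.917 × 10⁻²³ = 1.12 × 10⁻¹¹ m = 11.2 pm.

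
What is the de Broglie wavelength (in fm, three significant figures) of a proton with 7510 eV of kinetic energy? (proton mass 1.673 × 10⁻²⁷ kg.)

KE = 7510 eV = 1.203 × 10⁻¹⁵ J.
p = √(2mKE) = √(2 × 1.673 × 10⁻²⁷ × 1.203 × 10⁻¹⁵) = 2.006 × 10⁻²¹ kg·m/s.
λ = h/p = 6.626 × 10⁻³⁴ / 2.006 × 10⁻²¹ = 3.30 × 10⁻¹³ m = 330 fm.

λ = 330 fm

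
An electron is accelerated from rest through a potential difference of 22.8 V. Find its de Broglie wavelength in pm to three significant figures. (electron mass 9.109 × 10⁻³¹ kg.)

KE = eV = 1.602 × 10⁻¹⁹ × 22.80 = 3.653 × 10⁻¹⁸ J.
p = √(2mKE) = √(2 × 9.109 × 10⁻³¹ × 3.653 × 10⁻¹⁸) = 2.580 × 10⁻²⁴ kg·m/s.
λ = h/p = 6.626 × 10⁻³⁴ / 2.580 × 10⁻²⁴ = 2.57 × 10⁻¹⁰ m = 257 pm.

λ = 257 pm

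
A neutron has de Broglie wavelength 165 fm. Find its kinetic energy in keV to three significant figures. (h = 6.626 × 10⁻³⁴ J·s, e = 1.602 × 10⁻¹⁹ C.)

p = h/λ = 6.626 × 10⁻³⁴ / 1.650 × 10⁻¹³ = 4.016 × 10⁻²¹ kg·m/s.
KE = p²/(2m) = (4.016 × 10⁻²¹)² / (2 × 1.675 × 10⁻²⁷) = 4.814 × 10⁻¹⁵ J = 30.0 keV.

KE = 30.0 keV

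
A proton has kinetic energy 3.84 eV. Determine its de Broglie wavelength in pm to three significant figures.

KE = 3.84 eV = 6.152 × 10⁻¹⁹ J.
p = √(2mKE) = √(2 × 1.673 × 10⁻²⁷ × 6.152 × 10⁻¹⁹) = 4.537 × 10⁻²³ kg·m/s.
λ = h/p = 6.626 × 10⁻³⁴ / 4.537 × 10⁻²³ = 1.46 × 10⁻¹¹ m = 14.6 pm.

λ = 14.6 pm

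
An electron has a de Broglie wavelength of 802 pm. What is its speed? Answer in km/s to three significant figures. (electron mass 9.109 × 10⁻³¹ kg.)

p = h/λ = 6.626 × 10⁻³⁴ / 8.020 × 10⁻¹⁰ = 8.262 × 10⁻²⁵ kg·m/s.
v = p/m = 8.262 × 10⁻²⁵ / 9.109 × 10⁻³¹ = 9.07 × 10⁵ m/s = 907 km/s.

v = 907 km/s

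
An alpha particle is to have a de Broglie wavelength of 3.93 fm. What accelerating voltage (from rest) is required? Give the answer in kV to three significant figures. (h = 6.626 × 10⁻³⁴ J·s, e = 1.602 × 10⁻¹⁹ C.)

p = h/λ = 6.626 × 10⁻³⁴ / 3.930 × 10⁻¹⁵ = 1.686 × 10⁻¹⁹ kg·m/s.
KE = p²/(2m) = 2.139 × 10⁻¹² J.
V = KE/2e = 2.139 × 10⁻¹² / (2 × 1.602 × 10⁻¹⁹) = 6680 kV.

V = 6680 kV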